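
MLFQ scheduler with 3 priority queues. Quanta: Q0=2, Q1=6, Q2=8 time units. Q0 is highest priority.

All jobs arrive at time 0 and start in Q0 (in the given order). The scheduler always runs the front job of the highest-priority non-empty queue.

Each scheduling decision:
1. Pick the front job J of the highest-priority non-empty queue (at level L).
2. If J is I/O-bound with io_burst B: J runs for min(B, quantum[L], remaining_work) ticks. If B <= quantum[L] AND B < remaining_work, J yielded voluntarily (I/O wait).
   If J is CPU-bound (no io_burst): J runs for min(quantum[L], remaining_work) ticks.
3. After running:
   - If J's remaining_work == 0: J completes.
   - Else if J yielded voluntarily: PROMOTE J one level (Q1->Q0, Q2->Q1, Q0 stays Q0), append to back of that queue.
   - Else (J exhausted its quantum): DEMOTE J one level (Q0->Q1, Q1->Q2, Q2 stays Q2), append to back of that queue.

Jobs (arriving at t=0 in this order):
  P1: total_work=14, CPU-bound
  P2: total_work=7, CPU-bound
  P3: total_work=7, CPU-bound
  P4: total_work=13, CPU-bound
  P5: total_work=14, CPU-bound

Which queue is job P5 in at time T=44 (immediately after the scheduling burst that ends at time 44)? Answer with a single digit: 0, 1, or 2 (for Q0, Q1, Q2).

t=0-2: P1@Q0 runs 2, rem=12, quantum used, demote→Q1. Q0=[P2,P3,P4,P5] Q1=[P1] Q2=[]
t=2-4: P2@Q0 runs 2, rem=5, quantum used, demote→Q1. Q0=[P3,P4,P5] Q1=[P1,P2] Q2=[]
t=4-6: P3@Q0 runs 2, rem=5, quantum used, demote→Q1. Q0=[P4,P5] Q1=[P1,P2,P3] Q2=[]
t=6-8: P4@Q0 runs 2, rem=11, quantum used, demote→Q1. Q0=[P5] Q1=[P1,P2,P3,P4] Q2=[]
t=8-10: P5@Q0 runs 2, rem=12, quantum used, demote→Q1. Q0=[] Q1=[P1,P2,P3,P4,P5] Q2=[]
t=10-16: P1@Q1 runs 6, rem=6, quantum used, demote→Q2. Q0=[] Q1=[P2,P3,P4,P5] Q2=[P1]
t=16-21: P2@Q1 runs 5, rem=0, completes. Q0=[] Q1=[P3,P4,P5] Q2=[P1]
t=21-26: P3@Q1 runs 5, rem=0, completes. Q0=[] Q1=[P4,P5] Q2=[P1]
t=26-32: P4@Q1 runs 6, rem=5, quantum used, demote→Q2. Q0=[] Q1=[P5] Q2=[P1,P4]
t=32-38: P5@Q1 runs 6, rem=6, quantum used, demote→Q2. Q0=[] Q1=[] Q2=[P1,P4,P5]
t=38-44: P1@Q2 runs 6, rem=0, completes. Q0=[] Q1=[] Q2=[P4,P5]
t=44-49: P4@Q2 runs 5, rem=0, completes. Q0=[] Q1=[] Q2=[P5]
t=49-55: P5@Q2 runs 6, rem=0, completes. Q0=[] Q1=[] Q2=[]

Answer: 2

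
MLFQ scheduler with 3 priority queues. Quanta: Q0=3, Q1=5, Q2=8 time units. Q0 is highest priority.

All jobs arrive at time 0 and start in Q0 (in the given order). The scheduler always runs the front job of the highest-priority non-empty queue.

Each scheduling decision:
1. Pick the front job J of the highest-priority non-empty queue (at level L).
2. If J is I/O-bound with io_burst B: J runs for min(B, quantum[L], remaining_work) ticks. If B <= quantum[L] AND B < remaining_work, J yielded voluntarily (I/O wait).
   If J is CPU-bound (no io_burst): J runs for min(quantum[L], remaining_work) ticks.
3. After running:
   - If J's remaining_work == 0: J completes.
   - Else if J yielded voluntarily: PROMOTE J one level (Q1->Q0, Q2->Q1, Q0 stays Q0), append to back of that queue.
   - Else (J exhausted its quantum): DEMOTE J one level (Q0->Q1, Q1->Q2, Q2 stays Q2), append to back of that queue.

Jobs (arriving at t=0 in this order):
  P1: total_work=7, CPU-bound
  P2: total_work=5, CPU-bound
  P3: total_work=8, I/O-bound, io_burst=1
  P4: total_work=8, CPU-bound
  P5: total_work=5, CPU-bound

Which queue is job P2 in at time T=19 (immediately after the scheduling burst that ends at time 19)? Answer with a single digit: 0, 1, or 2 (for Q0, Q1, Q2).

Answer: 1

Derivation:
t=0-3: P1@Q0 runs 3, rem=4, quantum used, demote→Q1. Q0=[P2,P3,P4,P5] Q1=[P1] Q2=[]
t=3-6: P2@Q0 runs 3, rem=2, quantum used, demote→Q1. Q0=[P3,P4,P5] Q1=[P1,P2] Q2=[]
t=6-7: P3@Q0 runs 1, rem=7, I/O yield, promote→Q0. Q0=[P4,P5,P3] Q1=[P1,P2] Q2=[]
t=7-10: P4@Q0 runs 3, rem=5, quantum used, demote→Q1. Q0=[P5,P3] Q1=[P1,P2,P4] Q2=[]
t=10-13: P5@Q0 runs 3, rem=2, quantum used, demote→Q1. Q0=[P3] Q1=[P1,P2,P4,P5] Q2=[]
t=13-14: P3@Q0 runs 1, rem=6, I/O yield, promote→Q0. Q0=[P3] Q1=[P1,P2,P4,P5] Q2=[]
t=14-15: P3@Q0 runs 1, rem=5, I/O yield, promote→Q0. Q0=[P3] Q1=[P1,P2,P4,P5] Q2=[]
t=15-16: P3@Q0 runs 1, rem=4, I/O yield, promote→Q0. Q0=[P3] Q1=[P1,P2,P4,P5] Q2=[]
t=16-17: P3@Q0 runs 1, rem=3, I/O yield, promote→Q0. Q0=[P3] Q1=[P1,P2,P4,P5] Q2=[]
t=17-18: P3@Q0 runs 1, rem=2, I/O yield, promote→Q0. Q0=[P3] Q1=[P1,P2,P4,P5] Q2=[]
t=18-19: P3@Q0 runs 1, rem=1, I/O yield, promote→Q0. Q0=[P3] Q1=[P1,P2,P4,P5] Q2=[]
t=19-20: P3@Q0 runs 1, rem=0, completes. Q0=[] Q1=[P1,P2,P4,P5] Q2=[]
t=20-24: P1@Q1 runs 4, rem=0, completes. Q0=[] Q1=[P2,P4,P5] Q2=[]
t=24-26: P2@Q1 runs 2, rem=0, completes. Q0=[] Q1=[P4,P5] Q2=[]
t=26-31: P4@Q1 runs 5, rem=0, completes. Q0=[] Q1=[P5] Q2=[]
t=31-33: P5@Q1 runs 2, rem=0, completes. Q0=[] Q1=[] Q2=[]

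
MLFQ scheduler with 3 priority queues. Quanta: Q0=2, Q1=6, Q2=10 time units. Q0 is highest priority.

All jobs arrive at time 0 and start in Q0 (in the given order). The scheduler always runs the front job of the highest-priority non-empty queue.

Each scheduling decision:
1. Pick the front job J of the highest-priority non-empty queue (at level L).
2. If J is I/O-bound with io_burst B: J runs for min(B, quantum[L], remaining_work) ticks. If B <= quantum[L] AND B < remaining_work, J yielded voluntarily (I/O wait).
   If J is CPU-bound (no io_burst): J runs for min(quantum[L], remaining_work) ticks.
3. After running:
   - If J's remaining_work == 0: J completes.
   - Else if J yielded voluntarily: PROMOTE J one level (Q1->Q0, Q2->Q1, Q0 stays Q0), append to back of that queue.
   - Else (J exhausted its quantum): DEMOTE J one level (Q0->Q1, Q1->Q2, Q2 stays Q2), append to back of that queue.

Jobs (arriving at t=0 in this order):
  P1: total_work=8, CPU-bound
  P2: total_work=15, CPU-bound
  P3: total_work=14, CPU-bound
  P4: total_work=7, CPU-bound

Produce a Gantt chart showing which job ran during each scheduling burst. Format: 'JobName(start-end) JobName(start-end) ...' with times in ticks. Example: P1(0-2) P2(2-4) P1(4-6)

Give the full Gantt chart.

Answer: P1(0-2) P2(2-4) P3(4-6) P4(6-8) P1(8-14) P2(14-20) P3(20-26) P4(26-31) P2(31-38) P3(38-44)

Derivation:
t=0-2: P1@Q0 runs 2, rem=6, quantum used, demote→Q1. Q0=[P2,P3,P4] Q1=[P1] Q2=[]
t=2-4: P2@Q0 runs 2, rem=13, quantum used, demote→Q1. Q0=[P3,P4] Q1=[P1,P2] Q2=[]
t=4-6: P3@Q0 runs 2, rem=12, quantum used, demote→Q1. Q0=[P4] Q1=[P1,P2,P3] Q2=[]
t=6-8: P4@Q0 runs 2, rem=5, quantum used, demote→Q1. Q0=[] Q1=[P1,P2,P3,P4] Q2=[]
t=8-14: P1@Q1 runs 6, rem=0, completes. Q0=[] Q1=[P2,P3,P4] Q2=[]
t=14-20: P2@Q1 runs 6, rem=7, quantum used, demote→Q2. Q0=[] Q1=[P3,P4] Q2=[P2]
t=20-26: P3@Q1 runs 6, rem=6, quantum used, demote→Q2. Q0=[] Q1=[P4] Q2=[P2,P3]
t=26-31: P4@Q1 runs 5, rem=0, completes. Q0=[] Q1=[] Q2=[P2,P3]
t=31-38: P2@Q2 runs 7, rem=0, completes. Q0=[] Q1=[] Q2=[P3]
t=38-44: P3@Q2 runs 6, rem=0, completes. Q0=[] Q1=[] Q2=[]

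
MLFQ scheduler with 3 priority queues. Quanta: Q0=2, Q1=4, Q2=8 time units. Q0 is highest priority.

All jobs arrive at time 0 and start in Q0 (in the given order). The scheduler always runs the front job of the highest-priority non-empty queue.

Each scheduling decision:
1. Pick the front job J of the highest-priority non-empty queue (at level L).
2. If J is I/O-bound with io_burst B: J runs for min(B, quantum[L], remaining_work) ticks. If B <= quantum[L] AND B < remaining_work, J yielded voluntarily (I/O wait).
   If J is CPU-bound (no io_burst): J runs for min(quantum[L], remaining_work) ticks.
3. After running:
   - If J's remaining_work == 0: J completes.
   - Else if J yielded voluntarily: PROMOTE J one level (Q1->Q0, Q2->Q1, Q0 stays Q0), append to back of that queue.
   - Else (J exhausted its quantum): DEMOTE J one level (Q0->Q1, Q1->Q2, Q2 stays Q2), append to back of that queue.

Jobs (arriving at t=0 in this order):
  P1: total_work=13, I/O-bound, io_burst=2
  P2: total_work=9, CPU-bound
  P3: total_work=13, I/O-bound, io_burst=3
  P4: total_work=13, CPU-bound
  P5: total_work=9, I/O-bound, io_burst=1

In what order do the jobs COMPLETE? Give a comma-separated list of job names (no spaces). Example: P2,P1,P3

Answer: P1,P5,P3,P2,P4

Derivation:
t=0-2: P1@Q0 runs 2, rem=11, I/O yield, promote→Q0. Q0=[P2,P3,P4,P5,P1] Q1=[] Q2=[]
t=2-4: P2@Q0 runs 2, rem=7, quantum used, demote→Q1. Q0=[P3,P4,P5,P1] Q1=[P2] Q2=[]
t=4-6: P3@Q0 runs 2, rem=11, quantum used, demote→Q1. Q0=[P4,P5,P1] Q1=[P2,P3] Q2=[]
t=6-8: P4@Q0 runs 2, rem=11, quantum used, demote→Q1. Q0=[P5,P1] Q1=[P2,P3,P4] Q2=[]
t=8-9: P5@Q0 runs 1, rem=8, I/O yield, promote→Q0. Q0=[P1,P5] Q1=[P2,P3,P4] Q2=[]
t=9-11: P1@Q0 runs 2, rem=9, I/O yield, promote→Q0. Q0=[P5,P1] Q1=[P2,P3,P4] Q2=[]
t=11-12: P5@Q0 runs 1, rem=7, I/O yield, promote→Q0. Q0=[P1,P5] Q1=[P2,P3,P4] Q2=[]
t=12-14: P1@Q0 runs 2, rem=7, I/O yield, promote→Q0. Q0=[P5,P1] Q1=[P2,P3,P4] Q2=[]
t=14-15: P5@Q0 runs 1, rem=6, I/O yield, promote→Q0. Q0=[P1,P5] Q1=[P2,P3,P4] Q2=[]
t=15-17: P1@Q0 runs 2, rem=5, I/O yield, promote→Q0. Q0=[P5,P1] Q1=[P2,P3,P4] Q2=[]
t=17-18: P5@Q0 runs 1, rem=5, I/O yield, promote→Q0. Q0=[P1,P5] Q1=[P2,P3,P4] Q2=[]
t=18-20: P1@Q0 runs 2, rem=3, I/O yield, promote→Q0. Q0=[P5,P1] Q1=[P2,P3,P4] Q2=[]
t=20-21: P5@Q0 runs 1, rem=4, I/O yield, promote→Q0. Q0=[P1,P5] Q1=[P2,P3,P4] Q2=[]
t=21-23: P1@Q0 runs 2, rem=1, I/O yield, promote→Q0. Q0=[P5,P1] Q1=[P2,P3,P4] Q2=[]
t=23-24: P5@Q0 runs 1, rem=3, I/O yield, promote→Q0. Q0=[P1,P5] Q1=[P2,P3,P4] Q2=[]
t=24-25: P1@Q0 runs 1, rem=0, completes. Q0=[P5] Q1=[P2,P3,P4] Q2=[]
t=25-26: P5@Q0 runs 1, rem=2, I/O yield, promote→Q0. Q0=[P5] Q1=[P2,P3,P4] Q2=[]
t=26-27: P5@Q0 runs 1, rem=1, I/O yield, promote→Q0. Q0=[P5] Q1=[P2,P3,P4] Q2=[]
t=27-28: P5@Q0 runs 1, rem=0, completes. Q0=[] Q1=[P2,P3,P4] Q2=[]
t=28-32: P2@Q1 runs 4, rem=3, quantum used, demote→Q2. Q0=[] Q1=[P3,P4] Q2=[P2]
t=32-35: P3@Q1 runs 3, rem=8, I/O yield, promote→Q0. Q0=[P3] Q1=[P4] Q2=[P2]
t=35-37: P3@Q0 runs 2, rem=6, quantum used, demote→Q1. Q0=[] Q1=[P4,P3] Q2=[P2]
t=37-41: P4@Q1 runs 4, rem=7, quantum used, demote→Q2. Q0=[] Q1=[P3] Q2=[P2,P4]
t=41-44: P3@Q1 runs 3, rem=3, I/O yield, promote→Q0. Q0=[P3] Q1=[] Q2=[P2,P4]
t=44-46: P3@Q0 runs 2, rem=1, quantum used, demote→Q1. Q0=[] Q1=[P3] Q2=[P2,P4]
t=46-47: P3@Q1 runs 1, rem=0, completes. Q0=[] Q1=[] Q2=[P2,P4]
t=47-50: P2@Q2 runs 3, rem=0, completes. Q0=[] Q1=[] Q2=[P4]
t=50-57: P4@Q2 runs 7, rem=0, completes. Q0=[] Q1=[] Q2=[]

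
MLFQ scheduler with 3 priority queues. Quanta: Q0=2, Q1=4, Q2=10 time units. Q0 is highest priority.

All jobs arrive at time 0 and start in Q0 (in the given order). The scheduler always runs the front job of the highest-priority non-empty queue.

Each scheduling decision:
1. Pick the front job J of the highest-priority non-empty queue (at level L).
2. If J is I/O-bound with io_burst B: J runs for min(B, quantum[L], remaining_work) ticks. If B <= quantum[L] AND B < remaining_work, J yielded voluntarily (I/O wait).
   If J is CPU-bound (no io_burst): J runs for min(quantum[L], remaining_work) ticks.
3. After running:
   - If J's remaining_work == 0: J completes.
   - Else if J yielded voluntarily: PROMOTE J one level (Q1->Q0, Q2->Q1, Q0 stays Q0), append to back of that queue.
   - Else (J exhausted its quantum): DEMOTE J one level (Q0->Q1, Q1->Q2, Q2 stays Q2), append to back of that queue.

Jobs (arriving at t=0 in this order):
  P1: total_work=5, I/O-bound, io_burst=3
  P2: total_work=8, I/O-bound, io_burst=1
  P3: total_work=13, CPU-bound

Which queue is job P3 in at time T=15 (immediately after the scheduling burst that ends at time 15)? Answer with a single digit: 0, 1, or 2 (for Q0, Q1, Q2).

Answer: 1

Derivation:
t=0-2: P1@Q0 runs 2, rem=3, quantum used, demote→Q1. Q0=[P2,P3] Q1=[P1] Q2=[]
t=2-3: P2@Q0 runs 1, rem=7, I/O yield, promote→Q0. Q0=[P3,P2] Q1=[P1] Q2=[]
t=3-5: P3@Q0 runs 2, rem=11, quantum used, demote→Q1. Q0=[P2] Q1=[P1,P3] Q2=[]
t=5-6: P2@Q0 runs 1, rem=6, I/O yield, promote→Q0. Q0=[P2] Q1=[P1,P3] Q2=[]
t=6-7: P2@Q0 runs 1, rem=5, I/O yield, promote→Q0. Q0=[P2] Q1=[P1,P3] Q2=[]
t=7-8: P2@Q0 runs 1, rem=4, I/O yield, promote→Q0. Q0=[P2] Q1=[P1,P3] Q2=[]
t=8-9: P2@Q0 runs 1, rem=3, I/O yield, promote→Q0. Q0=[P2] Q1=[P1,P3] Q2=[]
t=9-10: P2@Q0 runs 1, rem=2, I/O yield, promote→Q0. Q0=[P2] Q1=[P1,P3] Q2=[]
t=10-11: P2@Q0 runs 1, rem=1, I/O yield, promote→Q0. Q0=[P2] Q1=[P1,P3] Q2=[]
t=11-12: P2@Q0 runs 1, rem=0, completes. Q0=[] Q1=[P1,P3] Q2=[]
t=12-15: P1@Q1 runs 3, rem=0, completes. Q0=[] Q1=[P3] Q2=[]
t=15-19: P3@Q1 runs 4, rem=7, quantum used, demote→Q2. Q0=[] Q1=[] Q2=[P3]
t=19-26: P3@Q2 runs 7, rem=0, completes. Q0=[] Q1=[] Q2=[]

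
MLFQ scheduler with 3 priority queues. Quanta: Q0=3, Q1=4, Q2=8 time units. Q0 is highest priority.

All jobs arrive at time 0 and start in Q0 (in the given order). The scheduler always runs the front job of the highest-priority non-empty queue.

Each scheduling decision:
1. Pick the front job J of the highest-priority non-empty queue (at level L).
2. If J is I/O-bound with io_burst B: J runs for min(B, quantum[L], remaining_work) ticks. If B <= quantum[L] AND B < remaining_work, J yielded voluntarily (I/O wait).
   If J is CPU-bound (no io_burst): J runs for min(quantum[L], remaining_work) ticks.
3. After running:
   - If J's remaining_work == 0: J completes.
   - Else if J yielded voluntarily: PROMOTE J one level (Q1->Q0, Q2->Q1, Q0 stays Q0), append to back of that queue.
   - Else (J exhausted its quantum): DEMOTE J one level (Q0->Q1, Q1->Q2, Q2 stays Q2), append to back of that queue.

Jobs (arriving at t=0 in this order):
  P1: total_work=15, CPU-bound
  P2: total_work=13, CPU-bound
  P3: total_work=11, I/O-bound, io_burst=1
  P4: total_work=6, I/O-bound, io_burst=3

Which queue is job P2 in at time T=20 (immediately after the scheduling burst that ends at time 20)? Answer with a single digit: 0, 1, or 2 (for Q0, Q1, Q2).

Answer: 1

Derivation:
t=0-3: P1@Q0 runs 3, rem=12, quantum used, demote→Q1. Q0=[P2,P3,P4] Q1=[P1] Q2=[]
t=3-6: P2@Q0 runs 3, rem=10, quantum used, demote→Q1. Q0=[P3,P4] Q1=[P1,P2] Q2=[]
t=6-7: P3@Q0 runs 1, rem=10, I/O yield, promote→Q0. Q0=[P4,P3] Q1=[P1,P2] Q2=[]
t=7-10: P4@Q0 runs 3, rem=3, I/O yield, promote→Q0. Q0=[P3,P4] Q1=[P1,P2] Q2=[]
t=10-11: P3@Q0 runs 1, rem=9, I/O yield, promote→Q0. Q0=[P4,P3] Q1=[P1,P2] Q2=[]
t=11-14: P4@Q0 runs 3, rem=0, completes. Q0=[P3] Q1=[P1,P2] Q2=[]
t=14-15: P3@Q0 runs 1, rem=8, I/O yield, promote→Q0. Q0=[P3] Q1=[P1,P2] Q2=[]
t=15-16: P3@Q0 runs 1, rem=7, I/O yield, promote→Q0. Q0=[P3] Q1=[P1,P2] Q2=[]
t=16-17: P3@Q0 runs 1, rem=6, I/O yield, promote→Q0. Q0=[P3] Q1=[P1,P2] Q2=[]
t=17-18: P3@Q0 runs 1, rem=5, I/O yield, promote→Q0. Q0=[P3] Q1=[P1,P2] Q2=[]
t=18-19: P3@Q0 runs 1, rem=4, I/O yield, promote→Q0. Q0=[P3] Q1=[P1,P2] Q2=[]
t=19-20: P3@Q0 runs 1, rem=3, I/O yield, promote→Q0. Q0=[P3] Q1=[P1,P2] Q2=[]
t=20-21: P3@Q0 runs 1, rem=2, I/O yield, promote→Q0. Q0=[P3] Q1=[P1,P2] Q2=[]
t=21-22: P3@Q0 runs 1, rem=1, I/O yield, promote→Q0. Q0=[P3] Q1=[P1,P2] Q2=[]
t=22-23: P3@Q0 runs 1, rem=0, completes. Q0=[] Q1=[P1,P2] Q2=[]
t=23-27: P1@Q1 runs 4, rem=8, quantum used, demote→Q2. Q0=[] Q1=[P2] Q2=[P1]
t=27-31: P2@Q1 runs 4, rem=6, quantum used, demote→Q2. Q0=[] Q1=[] Q2=[P1,P2]
t=31-39: P1@Q2 runs 8, rem=0, completes. Q0=[] Q1=[] Q2=[P2]
t=39-45: P2@Q2 runs 6, rem=0, completes. Q0=[] Q1=[] Q2=[]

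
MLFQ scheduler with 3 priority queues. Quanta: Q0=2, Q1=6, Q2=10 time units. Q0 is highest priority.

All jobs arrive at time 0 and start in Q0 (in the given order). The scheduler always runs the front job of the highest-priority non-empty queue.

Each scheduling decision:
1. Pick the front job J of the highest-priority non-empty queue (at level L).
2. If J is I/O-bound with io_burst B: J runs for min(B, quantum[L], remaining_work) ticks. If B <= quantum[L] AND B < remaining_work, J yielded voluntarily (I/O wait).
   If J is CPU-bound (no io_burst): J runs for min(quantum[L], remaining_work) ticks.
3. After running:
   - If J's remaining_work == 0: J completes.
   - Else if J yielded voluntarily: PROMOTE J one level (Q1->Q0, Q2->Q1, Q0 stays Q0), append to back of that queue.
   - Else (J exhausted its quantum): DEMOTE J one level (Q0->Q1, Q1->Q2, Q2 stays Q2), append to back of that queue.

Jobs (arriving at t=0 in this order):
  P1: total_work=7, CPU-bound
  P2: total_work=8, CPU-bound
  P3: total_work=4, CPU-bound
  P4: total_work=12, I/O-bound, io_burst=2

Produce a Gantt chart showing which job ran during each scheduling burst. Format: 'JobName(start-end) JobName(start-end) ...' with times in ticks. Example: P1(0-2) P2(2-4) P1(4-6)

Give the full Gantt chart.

Answer: P1(0-2) P2(2-4) P3(4-6) P4(6-8) P4(8-10) P4(10-12) P4(12-14) P4(14-16) P4(16-18) P1(18-23) P2(23-29) P3(29-31)

Derivation:
t=0-2: P1@Q0 runs 2, rem=5, quantum used, demote→Q1. Q0=[P2,P3,P4] Q1=[P1] Q2=[]
t=2-4: P2@Q0 runs 2, rem=6, quantum used, demote→Q1. Q0=[P3,P4] Q1=[P1,P2] Q2=[]
t=4-6: P3@Q0 runs 2, rem=2, quantum used, demote→Q1. Q0=[P4] Q1=[P1,P2,P3] Q2=[]
t=6-8: P4@Q0 runs 2, rem=10, I/O yield, promote→Q0. Q0=[P4] Q1=[P1,P2,P3] Q2=[]
t=8-10: P4@Q0 runs 2, rem=8, I/O yield, promote→Q0. Q0=[P4] Q1=[P1,P2,P3] Q2=[]
t=10-12: P4@Q0 runs 2, rem=6, I/O yield, promote→Q0. Q0=[P4] Q1=[P1,P2,P3] Q2=[]
t=12-14: P4@Q0 runs 2, rem=4, I/O yield, promote→Q0. Q0=[P4] Q1=[P1,P2,P3] Q2=[]
t=14-16: P4@Q0 runs 2, rem=2, I/O yield, promote→Q0. Q0=[P4] Q1=[P1,P2,P3] Q2=[]
t=16-18: P4@Q0 runs 2, rem=0, completes. Q0=[] Q1=[P1,P2,P3] Q2=[]
t=18-23: P1@Q1 runs 5, rem=0, completes. Q0=[] Q1=[P2,P3] Q2=[]
t=23-29: P2@Q1 runs 6, rem=0, completes. Q0=[] Q1=[P3] Q2=[]
t=29-31: P3@Q1 runs 2, rem=0, completes. Q0=[] Q1=[] Q2=[]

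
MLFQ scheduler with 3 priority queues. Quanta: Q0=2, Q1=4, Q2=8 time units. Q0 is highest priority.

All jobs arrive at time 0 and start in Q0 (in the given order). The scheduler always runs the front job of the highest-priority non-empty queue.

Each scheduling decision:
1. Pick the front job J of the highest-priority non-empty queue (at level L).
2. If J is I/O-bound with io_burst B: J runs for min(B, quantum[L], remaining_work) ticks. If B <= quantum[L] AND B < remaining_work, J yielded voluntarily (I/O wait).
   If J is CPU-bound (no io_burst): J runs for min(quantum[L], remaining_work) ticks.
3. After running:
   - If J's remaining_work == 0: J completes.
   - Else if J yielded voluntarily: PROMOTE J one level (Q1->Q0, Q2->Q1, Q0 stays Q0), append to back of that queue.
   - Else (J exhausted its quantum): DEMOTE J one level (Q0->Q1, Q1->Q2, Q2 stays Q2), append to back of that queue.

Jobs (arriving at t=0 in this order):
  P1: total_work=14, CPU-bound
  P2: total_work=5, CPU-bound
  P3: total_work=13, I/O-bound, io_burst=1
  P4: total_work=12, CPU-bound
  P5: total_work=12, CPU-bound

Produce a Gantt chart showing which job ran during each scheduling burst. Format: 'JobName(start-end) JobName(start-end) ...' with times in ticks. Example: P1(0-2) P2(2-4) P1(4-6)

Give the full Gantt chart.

Answer: P1(0-2) P2(2-4) P3(4-5) P4(5-7) P5(7-9) P3(9-10) P3(10-11) P3(11-12) P3(12-13) P3(13-14) P3(14-15) P3(15-16) P3(16-17) P3(17-18) P3(18-19) P3(19-20) P3(20-21) P1(21-25) P2(25-28) P4(28-32) P5(32-36) P1(36-44) P4(44-50) P5(50-56)

Derivation:
t=0-2: P1@Q0 runs 2, rem=12, quantum used, demote→Q1. Q0=[P2,P3,P4,P5] Q1=[P1] Q2=[]
t=2-4: P2@Q0 runs 2, rem=3, quantum used, demote→Q1. Q0=[P3,P4,P5] Q1=[P1,P2] Q2=[]
t=4-5: P3@Q0 runs 1, rem=12, I/O yield, promote→Q0. Q0=[P4,P5,P3] Q1=[P1,P2] Q2=[]
t=5-7: P4@Q0 runs 2, rem=10, quantum used, demote→Q1. Q0=[P5,P3] Q1=[P1,P2,P4] Q2=[]
t=7-9: P5@Q0 runs 2, rem=10, quantum used, demote→Q1. Q0=[P3] Q1=[P1,P2,P4,P5] Q2=[]
t=9-10: P3@Q0 runs 1, rem=11, I/O yield, promote→Q0. Q0=[P3] Q1=[P1,P2,P4,P5] Q2=[]
t=10-11: P3@Q0 runs 1, rem=10, I/O yield, promote→Q0. Q0=[P3] Q1=[P1,P2,P4,P5] Q2=[]
t=11-12: P3@Q0 runs 1, rem=9, I/O yield, promote→Q0. Q0=[P3] Q1=[P1,P2,P4,P5] Q2=[]
t=12-13: P3@Q0 runs 1, rem=8, I/O yield, promote→Q0. Q0=[P3] Q1=[P1,P2,P4,P5] Q2=[]
t=13-14: P3@Q0 runs 1, rem=7, I/O yield, promote→Q0. Q0=[P3] Q1=[P1,P2,P4,P5] Q2=[]
t=14-15: P3@Q0 runs 1, rem=6, I/O yield, promote→Q0. Q0=[P3] Q1=[P1,P2,P4,P5] Q2=[]
t=15-16: P3@Q0 runs 1, rem=5, I/O yield, promote→Q0. Q0=[P3] Q1=[P1,P2,P4,P5] Q2=[]
t=16-17: P3@Q0 runs 1, rem=4, I/O yield, promote→Q0. Q0=[P3] Q1=[P1,P2,P4,P5] Q2=[]
t=17-18: P3@Q0 runs 1, rem=3, I/O yield, promote→Q0. Q0=[P3] Q1=[P1,P2,P4,P5] Q2=[]
t=18-19: P3@Q0 runs 1, rem=2, I/O yield, promote→Q0. Q0=[P3] Q1=[P1,P2,P4,P5] Q2=[]
t=19-20: P3@Q0 runs 1, rem=1, I/O yield, promote→Q0. Q0=[P3] Q1=[P1,P2,P4,P5] Q2=[]
t=20-21: P3@Q0 runs 1, rem=0, completes. Q0=[] Q1=[P1,P2,P4,P5] Q2=[]
t=21-25: P1@Q1 runs 4, rem=8, quantum used, demote→Q2. Q0=[] Q1=[P2,P4,P5] Q2=[P1]
t=25-28: P2@Q1 runs 3, rem=0, completes. Q0=[] Q1=[P4,P5] Q2=[P1]
t=28-32: P4@Q1 runs 4, rem=6, quantum used, demote→Q2. Q0=[] Q1=[P5] Q2=[P1,P4]
t=32-36: P5@Q1 runs 4, rem=6, quantum used, demote→Q2. Q0=[] Q1=[] Q2=[P1,P4,P5]
t=36-44: P1@Q2 runs 8, rem=0, completes. Q0=[] Q1=[] Q2=[P4,P5]
t=44-50: P4@Q2 runs 6, rem=0, completes. Q0=[] Q1=[] Q2=[P5]
t=50-56: P5@Q2 runs 6, rem=0, completes. Q0=[] Q1=[] Q2=[]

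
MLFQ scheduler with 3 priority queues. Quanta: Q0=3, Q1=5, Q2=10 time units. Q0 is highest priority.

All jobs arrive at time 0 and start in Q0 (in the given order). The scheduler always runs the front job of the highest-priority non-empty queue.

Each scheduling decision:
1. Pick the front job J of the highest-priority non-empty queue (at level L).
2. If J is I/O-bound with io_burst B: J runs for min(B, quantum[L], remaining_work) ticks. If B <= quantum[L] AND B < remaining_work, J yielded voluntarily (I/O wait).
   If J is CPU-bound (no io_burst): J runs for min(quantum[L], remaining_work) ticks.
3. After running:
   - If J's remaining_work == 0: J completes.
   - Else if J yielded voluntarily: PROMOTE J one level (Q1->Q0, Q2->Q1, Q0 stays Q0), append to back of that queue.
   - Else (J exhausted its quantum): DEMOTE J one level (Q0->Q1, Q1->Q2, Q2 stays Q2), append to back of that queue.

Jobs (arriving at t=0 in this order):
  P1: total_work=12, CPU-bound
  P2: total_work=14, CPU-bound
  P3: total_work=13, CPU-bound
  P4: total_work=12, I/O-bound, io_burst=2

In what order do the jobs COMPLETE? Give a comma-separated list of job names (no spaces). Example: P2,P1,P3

Answer: P4,P1,P2,P3

Derivation:
t=0-3: P1@Q0 runs 3, rem=9, quantum used, demote→Q1. Q0=[P2,P3,P4] Q1=[P1] Q2=[]
t=3-6: P2@Q0 runs 3, rem=11, quantum used, demote→Q1. Q0=[P3,P4] Q1=[P1,P2] Q2=[]
t=6-9: P3@Q0 runs 3, rem=10, quantum used, demote→Q1. Q0=[P4] Q1=[P1,P2,P3] Q2=[]
t=9-11: P4@Q0 runs 2, rem=10, I/O yield, promote→Q0. Q0=[P4] Q1=[P1,P2,P3] Q2=[]
t=11-13: P4@Q0 runs 2, rem=8, I/O yield, promote→Q0. Q0=[P4] Q1=[P1,P2,P3] Q2=[]
t=13-15: P4@Q0 runs 2, rem=6, I/O yield, promote→Q0. Q0=[P4] Q1=[P1,P2,P3] Q2=[]
t=15-17: P4@Q0 runs 2, rem=4, I/O yield, promote→Q0. Q0=[P4] Q1=[P1,P2,P3] Q2=[]
t=17-19: P4@Q0 runs 2, rem=2, I/O yield, promote→Q0. Q0=[P4] Q1=[P1,P2,P3] Q2=[]
t=19-21: P4@Q0 runs 2, rem=0, completes. Q0=[] Q1=[P1,P2,P3] Q2=[]
t=21-26: P1@Q1 runs 5, rem=4, quantum used, demote→Q2. Q0=[] Q1=[P2,P3] Q2=[P1]
t=26-31: P2@Q1 runs 5, rem=6, quantum used, demote→Q2. Q0=[] Q1=[P3] Q2=[P1,P2]
t=31-36: P3@Q1 runs 5, rem=5, quantum used, demote→Q2. Q0=[] Q1=[] Q2=[P1,P2,P3]
t=36-40: P1@Q2 runs 4, rem=0, completes. Q0=[] Q1=[] Q2=[P2,P3]
t=40-46: P2@Q2 runs 6, rem=0, completes. Q0=[] Q1=[] Q2=[P3]
t=46-51: P3@Q2 runs 5, rem=0, completes. Q0=[] Q1=[] Q2=[]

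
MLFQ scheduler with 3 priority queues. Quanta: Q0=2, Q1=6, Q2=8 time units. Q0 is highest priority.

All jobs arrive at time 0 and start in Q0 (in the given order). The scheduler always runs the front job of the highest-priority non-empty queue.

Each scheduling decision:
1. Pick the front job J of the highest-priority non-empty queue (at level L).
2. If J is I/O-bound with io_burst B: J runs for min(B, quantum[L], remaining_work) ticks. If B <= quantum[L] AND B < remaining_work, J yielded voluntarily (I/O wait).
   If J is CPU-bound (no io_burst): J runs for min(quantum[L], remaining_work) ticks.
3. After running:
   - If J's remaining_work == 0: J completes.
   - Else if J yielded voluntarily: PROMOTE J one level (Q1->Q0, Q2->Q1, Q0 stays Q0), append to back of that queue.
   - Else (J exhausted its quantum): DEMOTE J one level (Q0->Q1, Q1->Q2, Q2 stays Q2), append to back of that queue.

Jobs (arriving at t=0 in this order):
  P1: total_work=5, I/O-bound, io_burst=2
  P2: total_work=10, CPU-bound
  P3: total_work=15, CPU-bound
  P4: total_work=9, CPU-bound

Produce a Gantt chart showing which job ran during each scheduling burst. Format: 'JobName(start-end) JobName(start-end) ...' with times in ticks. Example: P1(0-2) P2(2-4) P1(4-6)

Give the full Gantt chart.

t=0-2: P1@Q0 runs 2, rem=3, I/O yield, promote→Q0. Q0=[P2,P3,P4,P1] Q1=[] Q2=[]
t=2-4: P2@Q0 runs 2, rem=8, quantum used, demote→Q1. Q0=[P3,P4,P1] Q1=[P2] Q2=[]
t=4-6: P3@Q0 runs 2, rem=13, quantum used, demote→Q1. Q0=[P4,P1] Q1=[P2,P3] Q2=[]
t=6-8: P4@Q0 runs 2, rem=7, quantum used, demote→Q1. Q0=[P1] Q1=[P2,P3,P4] Q2=[]
t=8-10: P1@Q0 runs 2, rem=1, I/O yield, promote→Q0. Q0=[P1] Q1=[P2,P3,P4] Q2=[]
t=10-11: P1@Q0 runs 1, rem=0, completes. Q0=[] Q1=[P2,P3,P4] Q2=[]
t=11-17: P2@Q1 runs 6, rem=2, quantum used, demote→Q2. Q0=[] Q1=[P3,P4] Q2=[P2]
t=17-23: P3@Q1 runs 6, rem=7, quantum used, demote→Q2. Q0=[] Q1=[P4] Q2=[P2,P3]
t=23-29: P4@Q1 runs 6, rem=1, quantum used, demote→Q2. Q0=[] Q1=[] Q2=[P2,P3,P4]
t=29-31: P2@Q2 runs 2, rem=0, completes. Q0=[] Q1=[] Q2=[P3,P4]
t=31-38: P3@Q2 runs 7, rem=0, completes. Q0=[] Q1=[] Q2=[P4]
t=38-39: P4@Q2 runs 1, rem=0, completes. Q0=[] Q1=[] Q2=[]

Answer: P1(0-2) P2(2-4) P3(4-6) P4(6-8) P1(8-10) P1(10-11) P2(11-17) P3(17-23) P4(23-29) P2(29-31) P3(31-38) P4(38-39)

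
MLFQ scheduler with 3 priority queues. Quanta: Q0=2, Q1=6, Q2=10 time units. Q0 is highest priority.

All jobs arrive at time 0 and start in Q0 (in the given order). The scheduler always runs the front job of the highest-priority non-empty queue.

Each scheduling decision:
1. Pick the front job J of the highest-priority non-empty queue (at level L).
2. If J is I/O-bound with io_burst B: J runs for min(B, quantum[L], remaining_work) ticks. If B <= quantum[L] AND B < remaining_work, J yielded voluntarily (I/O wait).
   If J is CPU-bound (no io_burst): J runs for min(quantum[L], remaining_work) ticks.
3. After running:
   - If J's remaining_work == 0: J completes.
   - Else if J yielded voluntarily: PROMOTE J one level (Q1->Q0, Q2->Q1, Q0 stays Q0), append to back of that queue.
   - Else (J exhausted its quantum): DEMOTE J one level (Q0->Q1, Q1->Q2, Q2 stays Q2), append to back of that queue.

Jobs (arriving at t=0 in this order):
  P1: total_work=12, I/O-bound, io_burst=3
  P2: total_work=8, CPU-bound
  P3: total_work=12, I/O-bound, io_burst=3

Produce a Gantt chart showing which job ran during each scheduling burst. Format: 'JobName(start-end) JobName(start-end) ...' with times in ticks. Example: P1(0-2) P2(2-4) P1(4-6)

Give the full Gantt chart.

t=0-2: P1@Q0 runs 2, rem=10, quantum used, demote→Q1. Q0=[P2,P3] Q1=[P1] Q2=[]
t=2-4: P2@Q0 runs 2, rem=6, quantum used, demote→Q1. Q0=[P3] Q1=[P1,P2] Q2=[]
t=4-6: P3@Q0 runs 2, rem=10, quantum used, demote→Q1. Q0=[] Q1=[P1,P2,P3] Q2=[]
t=6-9: P1@Q1 runs 3, rem=7, I/O yield, promote→Q0. Q0=[P1] Q1=[P2,P3] Q2=[]
t=9-11: P1@Q0 runs 2, rem=5, quantum used, demote→Q1. Q0=[] Q1=[P2,P3,P1] Q2=[]
t=11-17: P2@Q1 runs 6, rem=0, completes. Q0=[] Q1=[P3,P1] Q2=[]
t=17-20: P3@Q1 runs 3, rem=7, I/O yield, promote→Q0. Q0=[P3] Q1=[P1] Q2=[]
t=20-22: P3@Q0 runs 2, rem=5, quantum used, demote→Q1. Q0=[] Q1=[P1,P3] Q2=[]
t=22-25: P1@Q1 runs 3, rem=2, I/O yield, promote→Q0. Q0=[P1] Q1=[P3] Q2=[]
t=25-27: P1@Q0 runs 2, rem=0, completes. Q0=[] Q1=[P3] Q2=[]
t=27-30: P3@Q1 runs 3, rem=2, I/O yield, promote→Q0. Q0=[P3] Q1=[] Q2=[]
t=30-32: P3@Q0 runs 2, rem=0, completes. Q0=[] Q1=[] Q2=[]

Answer: P1(0-2) P2(2-4) P3(4-6) P1(6-9) P1(9-11) P2(11-17) P3(17-20) P3(20-22) P1(22-25) P1(25-27) P3(27-30) P3(30-32)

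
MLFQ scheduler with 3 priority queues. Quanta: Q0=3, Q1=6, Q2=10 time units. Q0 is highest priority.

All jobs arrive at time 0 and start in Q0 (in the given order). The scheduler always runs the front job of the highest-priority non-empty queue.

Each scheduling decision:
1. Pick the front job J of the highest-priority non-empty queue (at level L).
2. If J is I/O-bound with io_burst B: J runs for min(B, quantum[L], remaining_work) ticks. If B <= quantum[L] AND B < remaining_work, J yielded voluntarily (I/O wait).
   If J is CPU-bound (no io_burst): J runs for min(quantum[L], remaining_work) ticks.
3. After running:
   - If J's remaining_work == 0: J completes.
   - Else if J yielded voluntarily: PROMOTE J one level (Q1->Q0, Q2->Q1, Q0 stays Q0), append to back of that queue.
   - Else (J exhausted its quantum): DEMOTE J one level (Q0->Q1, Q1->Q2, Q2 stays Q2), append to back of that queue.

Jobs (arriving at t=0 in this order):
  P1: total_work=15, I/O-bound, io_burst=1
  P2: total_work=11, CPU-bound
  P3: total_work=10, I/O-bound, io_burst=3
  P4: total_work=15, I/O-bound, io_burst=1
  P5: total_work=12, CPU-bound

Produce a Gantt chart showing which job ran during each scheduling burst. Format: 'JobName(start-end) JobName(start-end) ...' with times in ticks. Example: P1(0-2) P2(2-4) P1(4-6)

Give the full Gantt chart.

Answer: P1(0-1) P2(1-4) P3(4-7) P4(7-8) P5(8-11) P1(11-12) P3(12-15) P4(15-16) P1(16-17) P3(17-20) P4(20-21) P1(21-22) P3(22-23) P4(23-24) P1(24-25) P4(25-26) P1(26-27) P4(27-28) P1(28-29) P4(29-30) P1(30-31) P4(31-32) P1(32-33) P4(33-34) P1(34-35) P4(35-36) P1(36-37) P4(37-38) P1(38-39) P4(39-40) P1(40-41) P4(41-42) P1(42-43) P4(43-44) P1(44-45) P4(45-46) P2(46-52) P5(52-58) P2(58-60) P5(60-63)

Derivation:
t=0-1: P1@Q0 runs 1, rem=14, I/O yield, promote→Q0. Q0=[P2,P3,P4,P5,P1] Q1=[] Q2=[]
t=1-4: P2@Q0 runs 3, rem=8, quantum used, demote→Q1. Q0=[P3,P4,P5,P1] Q1=[P2] Q2=[]
t=4-7: P3@Q0 runs 3, rem=7, I/O yield, promote→Q0. Q0=[P4,P5,P1,P3] Q1=[P2] Q2=[]
t=7-8: P4@Q0 runs 1, rem=14, I/O yield, promote→Q0. Q0=[P5,P1,P3,P4] Q1=[P2] Q2=[]
t=8-11: P5@Q0 runs 3, rem=9, quantum used, demote→Q1. Q0=[P1,P3,P4] Q1=[P2,P5] Q2=[]
t=11-12: P1@Q0 runs 1, rem=13, I/O yield, promote→Q0. Q0=[P3,P4,P1] Q1=[P2,P5] Q2=[]
t=12-15: P3@Q0 runs 3, rem=4, I/O yield, promote→Q0. Q0=[P4,P1,P3] Q1=[P2,P5] Q2=[]
t=15-16: P4@Q0 runs 1, rem=13, I/O yield, promote→Q0. Q0=[P1,P3,P4] Q1=[P2,P5] Q2=[]
t=16-17: P1@Q0 runs 1, rem=12, I/O yield, promote→Q0. Q0=[P3,P4,P1] Q1=[P2,P5] Q2=[]
t=17-20: P3@Q0 runs 3, rem=1, I/O yield, promote→Q0. Q0=[P4,P1,P3] Q1=[P2,P5] Q2=[]
t=20-21: P4@Q0 runs 1, rem=12, I/O yield, promote→Q0. Q0=[P1,P3,P4] Q1=[P2,P5] Q2=[]
t=21-22: P1@Q0 runs 1, rem=11, I/O yield, promote→Q0. Q0=[P3,P4,P1] Q1=[P2,P5] Q2=[]
t=22-23: P3@Q0 runs 1, rem=0, completes. Q0=[P4,P1] Q1=[P2,P5] Q2=[]
t=23-24: P4@Q0 runs 1, rem=11, I/O yield, promote→Q0. Q0=[P1,P4] Q1=[P2,P5] Q2=[]
t=24-25: P1@Q0 runs 1, rem=10, I/O yield, promote→Q0. Q0=[P4,P1] Q1=[P2,P5] Q2=[]
t=25-26: P4@Q0 runs 1, rem=10, I/O yield, promote→Q0. Q0=[P1,P4] Q1=[P2,P5] Q2=[]
t=26-27: P1@Q0 runs 1, rem=9, I/O yield, promote→Q0. Q0=[P4,P1] Q1=[P2,P5] Q2=[]
t=27-28: P4@Q0 runs 1, rem=9, I/O yield, promote→Q0. Q0=[P1,P4] Q1=[P2,P5] Q2=[]
t=28-29: P1@Q0 runs 1, rem=8, I/O yield, promote→Q0. Q0=[P4,P1] Q1=[P2,P5] Q2=[]
t=29-30: P4@Q0 runs 1, rem=8, I/O yield, promote→Q0. Q0=[P1,P4] Q1=[P2,P5] Q2=[]
t=30-31: P1@Q0 runs 1, rem=7, I/O yield, promote→Q0. Q0=[P4,P1] Q1=[P2,P5] Q2=[]
t=31-32: P4@Q0 runs 1, rem=7, I/O yield, promote→Q0. Q0=[P1,P4] Q1=[P2,P5] Q2=[]
t=32-33: P1@Q0 runs 1, rem=6, I/O yield, promote→Q0. Q0=[P4,P1] Q1=[P2,P5] Q2=[]
t=33-34: P4@Q0 runs 1, rem=6, I/O yield, promote→Q0. Q0=[P1,P4] Q1=[P2,P5] Q2=[]
t=34-35: P1@Q0 runs 1, rem=5, I/O yield, promote→Q0. Q0=[P4,P1] Q1=[P2,P5] Q2=[]
t=35-36: P4@Q0 runs 1, rem=5, I/O yield, promote→Q0. Q0=[P1,P4] Q1=[P2,P5] Q2=[]
t=36-37: P1@Q0 runs 1, rem=4, I/O yield, promote→Q0. Q0=[P4,P1] Q1=[P2,P5] Q2=[]
t=37-38: P4@Q0 runs 1, rem=4, I/O yield, promote→Q0. Q0=[P1,P4] Q1=[P2,P5] Q2=[]
t=38-39: P1@Q0 runs 1, rem=3, I/O yield, promote→Q0. Q0=[P4,P1] Q1=[P2,P5] Q2=[]
t=39-40: P4@Q0 runs 1, rem=3, I/O yield, promote→Q0. Q0=[P1,P4] Q1=[P2,P5] Q2=[]
t=40-41: P1@Q0 runs 1, rem=2, I/O yield, promote→Q0. Q0=[P4,P1] Q1=[P2,P5] Q2=[]
t=41-42: P4@Q0 runs 1, rem=2, I/O yield, promote→Q0. Q0=[P1,P4] Q1=[P2,P5] Q2=[]
t=42-43: P1@Q0 runs 1, rem=1, I/O yield, promote→Q0. Q0=[P4,P1] Q1=[P2,P5] Q2=[]
t=43-44: P4@Q0 runs 1, rem=1, I/O yield, promote→Q0. Q0=[P1,P4] Q1=[P2,P5] Q2=[]
t=44-45: P1@Q0 runs 1, rem=0, completes. Q0=[P4] Q1=[P2,P5] Q2=[]
t=45-46: P4@Q0 runs 1, rem=0, completes. Q0=[] Q1=[P2,P5] Q2=[]
t=46-52: P2@Q1 runs 6, rem=2, quantum used, demote→Q2. Q0=[] Q1=[P5] Q2=[P2]
t=52-58: P5@Q1 runs 6, rem=3, quantum used, demote→Q2. Q0=[] Q1=[] Q2=[P2,P5]
t=58-60: P2@Q2 runs 2, rem=0, completes. Q0=[] Q1=[] Q2=[P5]
t=60-63: P5@Q2 runs 3, rem=0, completes. Q0=[] Q1=[] Q2=[]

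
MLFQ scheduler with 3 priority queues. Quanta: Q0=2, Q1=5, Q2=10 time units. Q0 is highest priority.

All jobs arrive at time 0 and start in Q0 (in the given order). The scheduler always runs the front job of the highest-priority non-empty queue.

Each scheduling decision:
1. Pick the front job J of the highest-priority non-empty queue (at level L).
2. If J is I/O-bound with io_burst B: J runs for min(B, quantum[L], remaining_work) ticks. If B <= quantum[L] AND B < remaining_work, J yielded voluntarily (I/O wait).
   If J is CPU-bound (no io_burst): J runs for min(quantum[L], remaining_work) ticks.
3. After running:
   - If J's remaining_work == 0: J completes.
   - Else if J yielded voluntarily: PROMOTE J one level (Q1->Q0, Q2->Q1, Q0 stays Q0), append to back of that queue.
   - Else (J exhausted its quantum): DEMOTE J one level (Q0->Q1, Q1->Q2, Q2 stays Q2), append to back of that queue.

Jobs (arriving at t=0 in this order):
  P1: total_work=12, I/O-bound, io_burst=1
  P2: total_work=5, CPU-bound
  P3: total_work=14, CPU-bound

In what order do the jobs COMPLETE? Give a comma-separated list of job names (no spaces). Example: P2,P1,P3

Answer: P1,P2,P3

Derivation:
t=0-1: P1@Q0 runs 1, rem=11, I/O yield, promote→Q0. Q0=[P2,P3,P1] Q1=[] Q2=[]
t=1-3: P2@Q0 runs 2, rem=3, quantum used, demote→Q1. Q0=[P3,P1] Q1=[P2] Q2=[]
t=3-5: P3@Q0 runs 2, rem=12, quantum used, demote→Q1. Q0=[P1] Q1=[P2,P3] Q2=[]
t=5-6: P1@Q0 runs 1, rem=10, I/O yield, promote→Q0. Q0=[P1] Q1=[P2,P3] Q2=[]
t=6-7: P1@Q0 runs 1, rem=9, I/O yield, promote→Q0. Q0=[P1] Q1=[P2,P3] Q2=[]
t=7-8: P1@Q0 runs 1, rem=8, I/O yield, promote→Q0. Q0=[P1] Q1=[P2,P3] Q2=[]
t=8-9: P1@Q0 runs 1, rem=7, I/O yield, promote→Q0. Q0=[P1] Q1=[P2,P3] Q2=[]
t=9-10: P1@Q0 runs 1, rem=6, I/O yield, promote→Q0. Q0=[P1] Q1=[P2,P3] Q2=[]
t=10-11: P1@Q0 runs 1, rem=5, I/O yield, promote→Q0. Q0=[P1] Q1=[P2,P3] Q2=[]
t=11-12: P1@Q0 runs 1, rem=4, I/O yield, promote→Q0. Q0=[P1] Q1=[P2,P3] Q2=[]
t=12-13: P1@Q0 runs 1, rem=3, I/O yield, promote→Q0. Q0=[P1] Q1=[P2,P3] Q2=[]
t=13-14: P1@Q0 runs 1, rem=2, I/O yield, promote→Q0. Q0=[P1] Q1=[P2,P3] Q2=[]
t=14-15: P1@Q0 runs 1, rem=1, I/O yield, promote→Q0. Q0=[P1] Q1=[P2,P3] Q2=[]
t=15-16: P1@Q0 runs 1, rem=0, completes. Q0=[] Q1=[P2,P3] Q2=[]
t=16-19: P2@Q1 runs 3, rem=0, completes. Q0=[] Q1=[P3] Q2=[]
t=19-24: P3@Q1 runs 5, rem=7, quantum used, demote→Q2. Q0=[] Q1=[] Q2=[P3]
t=24-31: P3@Q2 runs 7, rem=0, completes. Q0=[] Q1=[] Q2=[]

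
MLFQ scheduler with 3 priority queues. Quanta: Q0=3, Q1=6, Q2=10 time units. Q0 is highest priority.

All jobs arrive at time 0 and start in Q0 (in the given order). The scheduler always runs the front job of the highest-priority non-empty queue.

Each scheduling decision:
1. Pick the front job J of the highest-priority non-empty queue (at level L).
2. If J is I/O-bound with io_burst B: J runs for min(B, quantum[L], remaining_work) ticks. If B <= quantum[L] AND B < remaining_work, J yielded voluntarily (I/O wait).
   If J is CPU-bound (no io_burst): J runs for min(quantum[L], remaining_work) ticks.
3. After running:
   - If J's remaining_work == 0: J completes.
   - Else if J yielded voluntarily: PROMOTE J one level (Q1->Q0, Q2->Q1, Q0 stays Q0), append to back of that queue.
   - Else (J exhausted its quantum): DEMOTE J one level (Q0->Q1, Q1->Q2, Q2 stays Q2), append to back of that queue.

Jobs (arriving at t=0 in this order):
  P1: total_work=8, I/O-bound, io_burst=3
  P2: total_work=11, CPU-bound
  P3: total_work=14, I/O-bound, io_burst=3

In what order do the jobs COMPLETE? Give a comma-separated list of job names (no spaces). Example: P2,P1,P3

Answer: P1,P3,P2

Derivation:
t=0-3: P1@Q0 runs 3, rem=5, I/O yield, promote→Q0. Q0=[P2,P3,P1] Q1=[] Q2=[]
t=3-6: P2@Q0 runs 3, rem=8, quantum used, demote→Q1. Q0=[P3,P1] Q1=[P2] Q2=[]
t=6-9: P3@Q0 runs 3, rem=11, I/O yield, promote→Q0. Q0=[P1,P3] Q1=[P2] Q2=[]
t=9-12: P1@Q0 runs 3, rem=2, I/O yield, promote→Q0. Q0=[P3,P1] Q1=[P2] Q2=[]
t=12-15: P3@Q0 runs 3, rem=8, I/O yield, promote→Q0. Q0=[P1,P3] Q1=[P2] Q2=[]
t=15-17: P1@Q0 runs 2, rem=0, completes. Q0=[P3] Q1=[P2] Q2=[]
t=17-20: P3@Q0 runs 3, rem=5, I/O yield, promote→Q0. Q0=[P3] Q1=[P2] Q2=[]
t=20-23: P3@Q0 runs 3, rem=2, I/O yield, promote→Q0. Q0=[P3] Q1=[P2] Q2=[]
t=23-25: P3@Q0 runs 2, rem=0, completes. Q0=[] Q1=[P2] Q2=[]
t=25-31: P2@Q1 runs 6, rem=2, quantum used, demote→Q2. Q0=[] Q1=[] Q2=[P2]
t=31-33: P2@Q2 runs 2, rem=0, completes. Q0=[] Q1=[] Q2=[]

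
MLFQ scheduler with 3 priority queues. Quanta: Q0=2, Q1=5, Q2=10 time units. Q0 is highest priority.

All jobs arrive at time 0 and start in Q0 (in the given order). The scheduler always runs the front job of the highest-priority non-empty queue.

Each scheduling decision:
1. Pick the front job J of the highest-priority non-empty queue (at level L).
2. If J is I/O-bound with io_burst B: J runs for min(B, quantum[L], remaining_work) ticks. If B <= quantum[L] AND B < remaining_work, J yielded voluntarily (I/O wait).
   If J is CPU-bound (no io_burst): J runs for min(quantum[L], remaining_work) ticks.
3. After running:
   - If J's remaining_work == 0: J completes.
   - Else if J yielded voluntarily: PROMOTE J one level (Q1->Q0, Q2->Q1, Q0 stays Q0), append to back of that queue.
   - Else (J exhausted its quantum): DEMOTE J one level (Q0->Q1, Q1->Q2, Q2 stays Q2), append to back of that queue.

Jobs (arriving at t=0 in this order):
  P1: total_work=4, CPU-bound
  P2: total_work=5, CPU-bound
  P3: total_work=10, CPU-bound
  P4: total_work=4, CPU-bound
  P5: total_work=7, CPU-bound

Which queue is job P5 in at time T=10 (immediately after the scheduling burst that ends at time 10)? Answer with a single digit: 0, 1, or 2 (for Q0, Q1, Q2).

Answer: 1

Derivation:
t=0-2: P1@Q0 runs 2, rem=2, quantum used, demote→Q1. Q0=[P2,P3,P4,P5] Q1=[P1] Q2=[]
t=2-4: P2@Q0 runs 2, rem=3, quantum used, demote→Q1. Q0=[P3,P4,P5] Q1=[P1,P2] Q2=[]
t=4-6: P3@Q0 runs 2, rem=8, quantum used, demote→Q1. Q0=[P4,P5] Q1=[P1,P2,P3] Q2=[]
t=6-8: P4@Q0 runs 2, rem=2, quantum used, demote→Q1. Q0=[P5] Q1=[P1,P2,P3,P4] Q2=[]
t=8-10: P5@Q0 runs 2, rem=5, quantum used, demote→Q1. Q0=[] Q1=[P1,P2,P3,P4,P5] Q2=[]
t=10-12: P1@Q1 runs 2, rem=0, completes. Q0=[] Q1=[P2,P3,P4,P5] Q2=[]
t=12-15: P2@Q1 runs 3, rem=0, completes. Q0=[] Q1=[P3,P4,P5] Q2=[]
t=15-20: P3@Q1 runs 5, rem=3, quantum used, demote→Q2. Q0=[] Q1=[P4,P5] Q2=[P3]
t=20-22: P4@Q1 runs 2, rem=0, completes. Q0=[] Q1=[P5] Q2=[P3]
t=22-27: P5@Q1 runs 5, rem=0, completes. Q0=[] Q1=[] Q2=[P3]
t=27-30: P3@Q2 runs 3, rem=0, completes. Q0=[] Q1=[] Q2=[]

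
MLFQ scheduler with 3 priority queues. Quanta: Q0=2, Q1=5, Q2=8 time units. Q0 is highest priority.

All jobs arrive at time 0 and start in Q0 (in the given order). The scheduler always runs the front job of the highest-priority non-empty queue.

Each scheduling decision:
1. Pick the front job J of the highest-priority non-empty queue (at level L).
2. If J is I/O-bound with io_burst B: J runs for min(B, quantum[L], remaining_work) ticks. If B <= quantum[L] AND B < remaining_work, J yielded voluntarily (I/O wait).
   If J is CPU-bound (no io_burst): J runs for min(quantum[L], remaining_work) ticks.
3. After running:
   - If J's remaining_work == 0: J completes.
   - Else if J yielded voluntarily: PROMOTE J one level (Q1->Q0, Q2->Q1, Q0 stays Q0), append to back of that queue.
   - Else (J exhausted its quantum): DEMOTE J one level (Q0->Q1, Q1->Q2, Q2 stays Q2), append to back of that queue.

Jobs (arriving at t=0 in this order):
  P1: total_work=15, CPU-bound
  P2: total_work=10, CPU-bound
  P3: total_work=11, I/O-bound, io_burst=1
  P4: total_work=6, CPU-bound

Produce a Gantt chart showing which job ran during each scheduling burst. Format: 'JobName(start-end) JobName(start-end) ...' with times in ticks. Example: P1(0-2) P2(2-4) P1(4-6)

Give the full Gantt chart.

t=0-2: P1@Q0 runs 2, rem=13, quantum used, demote→Q1. Q0=[P2,P3,P4] Q1=[P1] Q2=[]
t=2-4: P2@Q0 runs 2, rem=8, quantum used, demote→Q1. Q0=[P3,P4] Q1=[P1,P2] Q2=[]
t=4-5: P3@Q0 runs 1, rem=10, I/O yield, promote→Q0. Q0=[P4,P3] Q1=[P1,P2] Q2=[]
t=5-7: P4@Q0 runs 2, rem=4, quantum used, demote→Q1. Q0=[P3] Q1=[P1,P2,P4] Q2=[]
t=7-8: P3@Q0 runs 1, rem=9, I/O yield, promote→Q0. Q0=[P3] Q1=[P1,P2,P4] Q2=[]
t=8-9: P3@Q0 runs 1, rem=8, I/O yield, promote→Q0. Q0=[P3] Q1=[P1,P2,P4] Q2=[]
t=9-10: P3@Q0 runs 1, rem=7, I/O yield, promote→Q0. Q0=[P3] Q1=[P1,P2,P4] Q2=[]
t=10-11: P3@Q0 runs 1, rem=6, I/O yield, promote→Q0. Q0=[P3] Q1=[P1,P2,P4] Q2=[]
t=11-12: P3@Q0 runs 1, rem=5, I/O yield, promote→Q0. Q0=[P3] Q1=[P1,P2,P4] Q2=[]
t=12-13: P3@Q0 runs 1, rem=4, I/O yield, promote→Q0. Q0=[P3] Q1=[P1,P2,P4] Q2=[]
t=13-14: P3@Q0 runs 1, rem=3, I/O yield, promote→Q0. Q0=[P3] Q1=[P1,P2,P4] Q2=[]
t=14-15: P3@Q0 runs 1, rem=2, I/O yield, promote→Q0. Q0=[P3] Q1=[P1,P2,P4] Q2=[]
t=15-16: P3@Q0 runs 1, rem=1, I/O yield, promote→Q0. Q0=[P3] Q1=[P1,P2,P4] Q2=[]
t=16-17: P3@Q0 runs 1, rem=0, completes. Q0=[] Q1=[P1,P2,P4] Q2=[]
t=17-22: P1@Q1 runs 5, rem=8, quantum used, demote→Q2. Q0=[] Q1=[P2,P4] Q2=[P1]
t=22-27: P2@Q1 runs 5, rem=3, quantum used, demote→Q2. Q0=[] Q1=[P4] Q2=[P1,P2]
t=27-31: P4@Q1 runs 4, rem=0, completes. Q0=[] Q1=[] Q2=[P1,P2]
t=31-39: P1@Q2 runs 8, rem=0, completes. Q0=[] Q1=[] Q2=[P2]
t=39-42: P2@Q2 runs 3, rem=0, completes. Q0=[] Q1=[] Q2=[]

Answer: P1(0-2) P2(2-4) P3(4-5) P4(5-7) P3(7-8) P3(8-9) P3(9-10) P3(10-11) P3(11-12) P3(12-13) P3(13-14) P3(14-15) P3(15-16) P3(16-17) P1(17-22) P2(22-27) P4(27-31) P1(31-39) P2(39-42)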